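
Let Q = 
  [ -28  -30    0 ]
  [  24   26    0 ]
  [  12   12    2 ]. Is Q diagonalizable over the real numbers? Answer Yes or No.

Yes

Characteristic polynomial: p(t) = t^3 - 12t + 16 = (t - 2)^2(t + 4).
t = 2 has algebraic multiplicity 2; rank(Q − 2I) = 1, so geometric multiplicity = 2.
Every eigenvalue has geometric = algebraic multiplicity, so Q is diagonalizable.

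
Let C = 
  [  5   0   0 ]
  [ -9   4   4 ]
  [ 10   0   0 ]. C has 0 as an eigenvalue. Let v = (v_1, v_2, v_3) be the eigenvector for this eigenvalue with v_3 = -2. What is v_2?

2

C = [[5, 0, 0], [-9, 4, 4], [10, 0, 0]].
Solving (C)v = 0 gives the eigenspace spanned by (0, 2, -2).
With v_3 = -2, v = (0, 2, -2), so v_2 = 2.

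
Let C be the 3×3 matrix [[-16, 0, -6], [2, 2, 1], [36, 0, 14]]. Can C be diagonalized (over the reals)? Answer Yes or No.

No

Characteristic polynomial: p(t) = t^3 - 12t + 16 = (t - 2)^2(t + 4).
t = 2 has algebraic multiplicity 2; rank(C − 2I) = 2, so geometric multiplicity = 1.
Geometric multiplicity < algebraic multiplicity, so C is not diagonalizable.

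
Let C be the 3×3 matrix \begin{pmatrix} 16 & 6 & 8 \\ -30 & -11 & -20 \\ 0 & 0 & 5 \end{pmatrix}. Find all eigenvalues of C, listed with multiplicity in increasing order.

Characteristic polynomial: p(t) = t^3 - 10t^2 + 29t - 20 = (t - 5)(t - 4)(t - 1).
Roots (with multiplicity): 1, 4, 5.

1, 4, 5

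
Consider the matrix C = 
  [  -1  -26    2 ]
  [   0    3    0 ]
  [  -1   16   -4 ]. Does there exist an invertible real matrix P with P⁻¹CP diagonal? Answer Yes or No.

Yes

Characteristic polynomial: p(r) = r^3 + 2r^2 - 9r - 18 = (r - 3)(r + 2)(r + 3).
All 3 eigenvalues are distinct, so C is diagonalizable.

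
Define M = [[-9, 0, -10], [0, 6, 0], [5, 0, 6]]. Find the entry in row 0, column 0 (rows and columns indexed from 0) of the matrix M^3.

Characteristic polynomial: λ^3 - 3λ^2 - 22λ + 24 = (λ - 6)(λ - 1)(λ + 4), so the eigenvalues are -4, 1, 6.
λ=1: eigenvector (-1, 0, 1).
λ=6: eigenvector (0, 1, 0).
λ=-4: eigenvector (-2, 0, 1).
P = [[-1, 0, -2], [0, 1, 0], [1, 0, 1]], D = diag(1, 6, -4), P⁻¹ = [[1, 0, 2], [0, 1, 0], [-1, 0, -1]].
M³ = P·diag(1, 216, -64)·P⁻¹ = [[-129, 0, -130], [0, 216, 0], [65, 0, 66]].
The requested entry is -129.

-129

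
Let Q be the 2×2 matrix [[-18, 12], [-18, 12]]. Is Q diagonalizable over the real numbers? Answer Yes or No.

Yes

Characteristic polynomial: p(s) = s^2 + 6s = s(s + 6).
All 2 eigenvalues are distinct, so Q is diagonalizable.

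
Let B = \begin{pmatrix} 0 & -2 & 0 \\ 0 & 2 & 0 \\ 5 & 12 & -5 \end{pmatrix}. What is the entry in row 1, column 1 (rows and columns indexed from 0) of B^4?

Characteristic polynomial: λ^3 + 3λ^2 - 10λ = λ(λ - 2)(λ + 5), so the eigenvalues are -5, 0, 2.
λ=0: eigenvector (1, 0, 1).
λ=2: eigenvector (-1, 1, 1).
λ=-5: eigenvector (0, 0, 1).
P = [[1, -1, 0], [0, 1, 0], [1, 1, 1]], D = diag(0, 2, -5), P⁻¹ = [[1, 1, 0], [0, 1, 0], [-1, -2, 1]].
B⁴ = P·diag(0, 16, 625)·P⁻¹ = [[0, -16, 0], [0, 16, 0], [-625, -1234, 625]].
The requested entry is 16.

16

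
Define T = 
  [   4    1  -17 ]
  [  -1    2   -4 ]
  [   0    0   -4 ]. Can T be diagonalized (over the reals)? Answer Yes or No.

No

Characteristic polynomial: p(r) = r^3 - 2r^2 - 15r + 36 = (r - 3)^2(r + 4).
r = 3 has algebraic multiplicity 2; rank(T − 3I) = 2, so geometric multiplicity = 1.
Geometric multiplicity < algebraic multiplicity, so T is not diagonalizable.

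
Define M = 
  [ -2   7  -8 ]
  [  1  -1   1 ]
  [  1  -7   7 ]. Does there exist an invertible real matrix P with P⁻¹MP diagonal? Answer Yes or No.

No

Characteristic polynomial: p(s) = s^3 - 4s^2 - 11s - 6 = (s - 6)(s + 1)^2.
s = -1 has algebraic multiplicity 2; rank(M + 1I) = 2, so geometric multiplicity = 1.
Geometric multiplicity < algebraic multiplicity, so M is not diagonalizable.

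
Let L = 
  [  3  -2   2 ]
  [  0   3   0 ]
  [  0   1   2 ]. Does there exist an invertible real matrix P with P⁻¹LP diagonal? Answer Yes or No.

Yes

Characteristic polynomial: p(r) = r^3 - 8r^2 + 21r - 18 = (r - 3)^2(r - 2).
r = 3 has algebraic multiplicity 2; rank(L − 3I) = 1, so geometric multiplicity = 2.
Every eigenvalue has geometric = algebraic multiplicity, so L is diagonalizable.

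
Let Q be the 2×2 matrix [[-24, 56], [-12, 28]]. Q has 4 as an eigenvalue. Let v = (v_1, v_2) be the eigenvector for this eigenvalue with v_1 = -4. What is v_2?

Q − 4I = [[-28, 56], [-12, 24]].
Solving (Q − 4I)v = 0 gives the eigenspace spanned by (-4, -2).
With v_1 = -4, v = (-4, -2), so v_2 = -2.

-2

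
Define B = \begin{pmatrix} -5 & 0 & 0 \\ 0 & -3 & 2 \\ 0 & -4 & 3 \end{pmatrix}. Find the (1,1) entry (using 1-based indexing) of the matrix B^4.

Characteristic polynomial: s^3 + 5s^2 - s - 5 = (s - 1)(s + 1)(s + 5), so the eigenvalues are -5, -1, 1.
s=-5: eigenvector (1, 0, 0).
s=1: eigenvector (0, -1, -2).
s=-1: eigenvector (0, 1, 1).
P = [[1, 0, 0], [0, -1, 1], [0, -2, 1]], D = diag(-5, 1, -1), P⁻¹ = [[1, 0, 0], [0, 1, -1], [0, 2, -1]].
B⁴ = P·diag(625, 1, 1)·P⁻¹ = [[625, 0, 0], [0, 1, 0], [0, 0, 1]].
The requested entry is 625.

625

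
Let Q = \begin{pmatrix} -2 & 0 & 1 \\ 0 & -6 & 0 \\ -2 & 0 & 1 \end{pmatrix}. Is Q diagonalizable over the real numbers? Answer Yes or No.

Yes

Characteristic polynomial: p(t) = t^3 + 7t^2 + 6t = t(t + 1)(t + 6).
All 3 eigenvalues are distinct, so Q is diagonalizable.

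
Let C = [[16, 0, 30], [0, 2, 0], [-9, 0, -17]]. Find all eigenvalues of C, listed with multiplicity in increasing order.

-2, 1, 2

Characteristic polynomial: p(t) = t^3 - t^2 - 4t + 4 = (t - 2)(t - 1)(t + 2).
Roots (with multiplicity): -2, 1, 2.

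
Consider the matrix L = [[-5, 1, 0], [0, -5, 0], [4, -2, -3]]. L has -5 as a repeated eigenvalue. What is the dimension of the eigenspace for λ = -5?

L + 5I = [[0, 1, 0], [0, 0, 0], [4, -2, 2]].
This matrix has rank 2, so its null space has dimension 3 − 2 = 1.

1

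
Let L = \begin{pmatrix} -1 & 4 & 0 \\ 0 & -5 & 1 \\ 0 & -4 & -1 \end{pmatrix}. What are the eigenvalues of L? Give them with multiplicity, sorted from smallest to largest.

Characteristic polynomial: p(λ) = λ^3 + 7λ^2 + 15λ + 9 = (λ + 1)(λ + 3)^2.
Roots (with multiplicity): -3, -3, -1.

-3, -3, -1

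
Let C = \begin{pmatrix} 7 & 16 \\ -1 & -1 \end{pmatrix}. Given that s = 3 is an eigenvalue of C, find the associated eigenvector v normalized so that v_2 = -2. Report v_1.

8

C − 3I = [[4, 16], [-1, -4]].
Solving (C − 3I)v = 0 gives the eigenspace spanned by (8, -2).
With v_2 = -2, v = (8, -2), so v_1 = 8.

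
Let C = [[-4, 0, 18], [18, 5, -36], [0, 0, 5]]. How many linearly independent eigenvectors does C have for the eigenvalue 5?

2

C − 5I = [[-9, 0, 18], [18, 0, -36], [0, 0, 0]].
This matrix has rank 1, so its null space has dimension 3 − 1 = 2.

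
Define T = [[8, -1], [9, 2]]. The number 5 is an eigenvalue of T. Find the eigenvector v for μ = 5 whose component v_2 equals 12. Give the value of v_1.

T − 5I = [[3, -1], [9, -3]].
Solving (T − 5I)v = 0 gives the eigenspace spanned by (4, 12).
With v_2 = 12, v = (4, 12), so v_1 = 4.

4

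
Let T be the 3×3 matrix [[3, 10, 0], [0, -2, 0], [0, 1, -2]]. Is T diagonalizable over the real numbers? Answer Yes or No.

No

Characteristic polynomial: p(λ) = λ^3 + λ^2 - 8λ - 12 = (λ - 3)(λ + 2)^2.
λ = -2 has algebraic multiplicity 2; rank(T + 2I) = 2, so geometric multiplicity = 1.
Geometric multiplicity < algebraic multiplicity, so T is not diagonalizable.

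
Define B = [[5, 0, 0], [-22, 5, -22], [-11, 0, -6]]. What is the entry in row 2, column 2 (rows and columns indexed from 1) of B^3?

Characteristic polynomial: r^3 - 4r^2 - 35r + 150 = (r - 5)^2(r + 6), so the eigenvalues are -6, 5, 5.
r=5: eigenvector (1, -2, -1).
r=5: eigenvector (0, 1, 0).
r=-6: eigenvector (0, 2, 1).
P = [[1, 0, 0], [-2, 1, 2], [-1, 0, 1]], D = diag(5, 5, -6), P⁻¹ = [[1, 0, 0], [0, 1, -2], [1, 0, 1]].
B³ = P·diag(125, 125, -216)·P⁻¹ = [[125, 0, 0], [-682, 125, -682], [-341, 0, -216]].
The requested entry is 125.

125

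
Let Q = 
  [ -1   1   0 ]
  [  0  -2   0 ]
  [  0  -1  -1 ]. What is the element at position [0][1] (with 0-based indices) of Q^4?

-15

Characteristic polynomial: μ^3 + 4μ^2 + 5μ + 2 = (μ + 1)^2(μ + 2), so the eigenvalues are -2, -1, -1.
μ=-2: eigenvector (-1, 1, 1).
μ=-1: eigenvector (1, 0, -1).
μ=-1: eigenvector (0, 0, 1).
P = [[-1, 1, 0], [1, 0, 0], [1, -1, 1]], D = diag(-2, -1, -1), P⁻¹ = [[0, 1, 0], [1, 1, 0], [1, 0, 1]].
Q⁴ = P·diag(16, 1, 1)·P⁻¹ = [[1, -15, 0], [0, 16, 0], [0, 15, 1]].
The requested entry is -15.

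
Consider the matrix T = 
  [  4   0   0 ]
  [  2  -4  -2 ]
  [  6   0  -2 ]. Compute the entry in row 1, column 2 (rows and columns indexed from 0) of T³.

Characteristic polynomial: μ^3 + 2μ^2 - 16μ - 32 = (μ - 4)(μ + 2)(μ + 4), so the eigenvalues are -4, -2, 4.
μ=-2: eigenvector (0, -1, 1).
μ=-4: eigenvector (0, 1, 0).
μ=4: eigenvector (1, 0, 1).
P = [[0, 0, 1], [-1, 1, 0], [1, 0, 1]], D = diag(-2, -4, 4), P⁻¹ = [[-1, 0, 1], [-1, 1, 1], [1, 0, 0]].
T³ = P·diag(-8, -64, 64)·P⁻¹ = [[64, 0, 0], [56, -64, -56], [72, 0, -8]].
The requested entry is -56.

-56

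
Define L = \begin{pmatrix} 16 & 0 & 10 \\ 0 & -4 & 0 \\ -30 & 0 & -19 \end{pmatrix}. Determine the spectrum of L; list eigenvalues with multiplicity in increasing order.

Characteristic polynomial: p(t) = t^3 + 7t^2 + 8t - 16 = (t - 1)(t + 4)^2.
Roots (with multiplicity): -4, -4, 1.

-4, -4, 1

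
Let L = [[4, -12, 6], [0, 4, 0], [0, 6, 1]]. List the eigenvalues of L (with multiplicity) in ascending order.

Characteristic polynomial: p(r) = r^3 - 9r^2 + 24r - 16 = (r - 4)^2(r - 1).
Roots (with multiplicity): 1, 4, 4.

1, 4, 4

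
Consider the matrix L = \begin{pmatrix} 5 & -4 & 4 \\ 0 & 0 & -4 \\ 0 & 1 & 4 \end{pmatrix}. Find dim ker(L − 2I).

L − 2I = [[3, -4, 4], [0, -2, -4], [0, 1, 2]].
This matrix has rank 2, so its null space has dimension 3 − 2 = 1.

1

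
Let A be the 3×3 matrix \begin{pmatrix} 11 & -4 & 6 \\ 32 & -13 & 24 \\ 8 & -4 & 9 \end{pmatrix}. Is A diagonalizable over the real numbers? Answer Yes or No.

Yes

Characteristic polynomial: p(μ) = μ^3 - 7μ^2 + 15μ - 9 = (μ - 3)^2(μ - 1).
μ = 3 has algebraic multiplicity 2; rank(A − 3I) = 1, so geometric multiplicity = 2.
Every eigenvalue has geometric = algebraic multiplicity, so A is diagonalizable.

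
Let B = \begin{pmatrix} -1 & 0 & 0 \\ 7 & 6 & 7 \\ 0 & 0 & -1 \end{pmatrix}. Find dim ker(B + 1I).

B + 1I = [[0, 0, 0], [7, 7, 7], [0, 0, 0]].
This matrix has rank 1, so its null space has dimension 3 − 1 = 2.

2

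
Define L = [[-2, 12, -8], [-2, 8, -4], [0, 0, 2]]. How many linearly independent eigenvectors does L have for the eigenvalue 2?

L − 2I = [[-4, 12, -8], [-2, 6, -4], [0, 0, 0]].
This matrix has rank 1, so its null space has dimension 3 − 1 = 2.

2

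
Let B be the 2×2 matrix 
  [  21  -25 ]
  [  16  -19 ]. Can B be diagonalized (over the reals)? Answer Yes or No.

Characteristic polynomial: p(t) = t^2 - 2t + 1 = (t - 1)^2.
t = 1 has algebraic multiplicity 2; rank(B − 1I) = 1, so geometric multiplicity = 1.
Geometric multiplicity < algebraic multiplicity, so B is not diagonalizable.

No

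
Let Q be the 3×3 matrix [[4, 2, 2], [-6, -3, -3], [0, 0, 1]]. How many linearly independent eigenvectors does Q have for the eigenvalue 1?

Q − 1I = [[3, 2, 2], [-6, -4, -3], [0, 0, 0]].
This matrix has rank 2, so its null space has dimension 3 − 2 = 1.

1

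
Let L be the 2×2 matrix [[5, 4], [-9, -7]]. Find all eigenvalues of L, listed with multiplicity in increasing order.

Characteristic polynomial: p(s) = s^2 + 2s + 1 = (s + 1)^2.
Roots (with multiplicity): -1, -1.

-1, -1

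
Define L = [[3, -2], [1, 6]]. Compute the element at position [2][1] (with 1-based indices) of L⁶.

Characteristic polynomial: λ^2 - 9λ + 20 = (λ - 5)(λ - 4), so the eigenvalues are 4, 5.
λ=5: eigenvector (-1, 1).
λ=4: eigenvector (2, -1).
P = [[-1, 2], [1, -1]], D = diag(5, 4), P⁻¹ = [[1, 2], [1, 1]].
L⁶ = P·diag(15625, 4096)·P⁻¹ = [[-7433, -23058], [11529, 27154]].
The requested entry is 11529.

11529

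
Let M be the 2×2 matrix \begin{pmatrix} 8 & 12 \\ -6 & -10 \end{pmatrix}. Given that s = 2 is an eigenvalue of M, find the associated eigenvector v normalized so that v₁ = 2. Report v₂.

M − 2I = [[6, 12], [-6, -12]].
Solving (M − 2I)v = 0 gives the eigenspace spanned by (2, -1).
With v₁ = 2, v = (2, -1), so v₂ = -1.

-1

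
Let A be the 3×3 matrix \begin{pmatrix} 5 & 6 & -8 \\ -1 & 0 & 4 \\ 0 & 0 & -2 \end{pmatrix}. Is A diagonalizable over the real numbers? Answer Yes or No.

Yes

Characteristic polynomial: p(t) = t^3 - 3t^2 - 4t + 12 = (t - 3)(t - 2)(t + 2).
All 3 eigenvalues are distinct, so A is diagonalizable.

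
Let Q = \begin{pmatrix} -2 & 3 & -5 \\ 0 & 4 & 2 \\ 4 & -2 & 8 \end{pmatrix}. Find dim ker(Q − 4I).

Q − 4I = [[-6, 3, -5], [0, 0, 2], [4, -2, 4]].
This matrix has rank 2, so its null space has dimension 3 − 2 = 1.

1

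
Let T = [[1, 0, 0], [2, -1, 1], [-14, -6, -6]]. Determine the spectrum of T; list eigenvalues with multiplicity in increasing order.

-4, -3, 1

Characteristic polynomial: p(μ) = μ^3 + 6μ^2 + 5μ - 12 = (μ - 1)(μ + 3)(μ + 4).
Roots (with multiplicity): -4, -3, 1.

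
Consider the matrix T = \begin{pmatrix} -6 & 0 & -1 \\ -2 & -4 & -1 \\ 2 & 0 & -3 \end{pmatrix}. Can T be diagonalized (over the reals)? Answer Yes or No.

Characteristic polynomial: p(λ) = λ^3 + 13λ^2 + 56λ + 80 = (λ + 4)^2(λ + 5).
λ = -4 has algebraic multiplicity 2; rank(T + 4I) = 1, so geometric multiplicity = 2.
Every eigenvalue has geometric = algebraic multiplicity, so T is diagonalizable.

Yes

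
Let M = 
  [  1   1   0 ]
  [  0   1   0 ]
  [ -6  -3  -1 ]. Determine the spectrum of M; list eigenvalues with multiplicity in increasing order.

Characteristic polynomial: p(t) = t^3 - t^2 - t + 1 = (t - 1)^2(t + 1).
Roots (with multiplicity): -1, 1, 1.

-1, 1, 1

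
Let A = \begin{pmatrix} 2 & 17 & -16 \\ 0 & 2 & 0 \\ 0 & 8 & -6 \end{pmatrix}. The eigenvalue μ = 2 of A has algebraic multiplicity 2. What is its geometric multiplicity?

A − 2I = [[0, 17, -16], [0, 0, 0], [0, 8, -8]].
This matrix has rank 2, so its null space has dimension 3 − 2 = 1.

1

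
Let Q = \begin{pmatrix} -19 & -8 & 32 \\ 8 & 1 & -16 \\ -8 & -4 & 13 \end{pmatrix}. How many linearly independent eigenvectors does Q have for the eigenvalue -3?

Q + 3I = [[-16, -8, 32], [8, 4, -16], [-8, -4, 16]].
This matrix has rank 1, so its null space has dimension 3 − 1 = 2.

2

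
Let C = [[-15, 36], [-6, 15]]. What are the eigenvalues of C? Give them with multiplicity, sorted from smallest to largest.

Characteristic polynomial: p(t) = t^2 - 9 = (t - 3)(t + 3).
Roots (with multiplicity): -3, 3.

-3, 3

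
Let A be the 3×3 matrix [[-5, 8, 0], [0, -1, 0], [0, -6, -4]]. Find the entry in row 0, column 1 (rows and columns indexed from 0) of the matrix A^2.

Characteristic polynomial: r^3 + 10r^2 + 29r + 20 = (r + 1)(r + 4)(r + 5), so the eigenvalues are -5, -4, -1.
r=-5: eigenvector (1, 0, 0).
r=-1: eigenvector (2, 1, -2).
r=-4: eigenvector (0, 0, 1).
P = [[1, 2, 0], [0, 1, 0], [0, -2, 1]], D = diag(-5, -1, -4), P⁻¹ = [[1, -2, 0], [0, 1, 0], [0, 2, 1]].
A² = P·diag(25, 1, 16)·P⁻¹ = [[25, -48, 0], [0, 1, 0], [0, 30, 16]].
The requested entry is -48.

-48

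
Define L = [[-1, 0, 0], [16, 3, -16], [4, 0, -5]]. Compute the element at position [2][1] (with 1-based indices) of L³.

304

Characteristic polynomial: r^3 + 3r^2 - 13r - 15 = (r - 3)(r + 1)(r + 5), so the eigenvalues are -5, -1, 3.
r=-1: eigenvector (1, 0, 1).
r=3: eigenvector (0, 1, 0).
r=-5: eigenvector (0, 2, 1).
P = [[1, 0, 0], [0, 1, 2], [1, 0, 1]], D = diag(-1, 3, -5), P⁻¹ = [[1, 0, 0], [2, 1, -2], [-1, 0, 1]].
L³ = P·diag(-1, 27, -125)·P⁻¹ = [[-1, 0, 0], [304, 27, -304], [124, 0, -125]].
The requested entry is 304.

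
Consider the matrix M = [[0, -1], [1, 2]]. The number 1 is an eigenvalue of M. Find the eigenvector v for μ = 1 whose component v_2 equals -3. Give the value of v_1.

M − 1I = [[-1, -1], [1, 1]].
Solving (M − 1I)v = 0 gives the eigenspace spanned by (3, -3).
With v_2 = -3, v = (3, -3), so v_1 = 3.

3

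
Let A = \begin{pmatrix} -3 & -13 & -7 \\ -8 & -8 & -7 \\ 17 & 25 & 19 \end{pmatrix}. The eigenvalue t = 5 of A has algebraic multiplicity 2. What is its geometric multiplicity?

1

A − 5I = [[-8, -13, -7], [-8, -13, -7], [17, 25, 14]].
This matrix has rank 2, so its null space has dimension 3 − 2 = 1.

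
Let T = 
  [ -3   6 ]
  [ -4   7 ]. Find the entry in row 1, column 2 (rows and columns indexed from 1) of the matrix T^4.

240

Characteristic polynomial: λ^2 - 4λ + 3 = (λ - 3)(λ - 1), so the eigenvalues are 1, 3.
λ=1: eigenvector (3, 2).
λ=3: eigenvector (1, 1).
P = [[3, 1], [2, 1]], D = diag(1, 3), P⁻¹ = [[1, -1], [-2, 3]].
T⁴ = P·diag(1, 81)·P⁻¹ = [[-159, 240], [-160, 241]].
The requested entry is 240.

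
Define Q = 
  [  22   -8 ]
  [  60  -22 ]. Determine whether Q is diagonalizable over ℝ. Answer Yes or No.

Yes

Characteristic polynomial: p(r) = r^2 - 4 = (r - 2)(r + 2).
All 2 eigenvalues are distinct, so Q is diagonalizable.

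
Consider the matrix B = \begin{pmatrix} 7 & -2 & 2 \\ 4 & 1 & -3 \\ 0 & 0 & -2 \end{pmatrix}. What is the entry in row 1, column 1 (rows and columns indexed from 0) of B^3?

-71

Characteristic polynomial: s^3 - 6s^2 - s + 30 = (s - 5)(s - 3)(s + 2), so the eigenvalues are -2, 3, 5.
s=5: eigenvector (-1, -1, 0).
s=3: eigenvector (1, 2, 0).
s=-2: eigenvector (0, 1, 1).
P = [[-1, 1, 0], [-1, 2, 1], [0, 0, 1]], D = diag(5, 3, -2), P⁻¹ = [[-2, 1, -1], [-1, 1, -1], [0, 0, 1]].
B³ = P·diag(125, 27, -8)·P⁻¹ = [[223, -98, 98], [196, -71, 63], [0, 0, -8]].
The requested entry is -71.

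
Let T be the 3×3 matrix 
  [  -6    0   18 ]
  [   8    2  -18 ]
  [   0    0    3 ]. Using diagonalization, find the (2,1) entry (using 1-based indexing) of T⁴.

-1280

Characteristic polynomial: μ^3 + μ^2 - 24μ + 36 = (μ - 3)(μ - 2)(μ + 6), so the eigenvalues are -6, 2, 3.
μ=-6: eigenvector (1, -1, 0).
μ=2: eigenvector (0, 1, 0).
μ=3: eigenvector (2, -2, 1).
P = [[1, 0, 2], [-1, 1, -2], [0, 0, 1]], D = diag(-6, 2, 3), P⁻¹ = [[1, 0, -2], [1, 1, 0], [0, 0, 1]].
T⁴ = P·diag(1296, 16, 81)·P⁻¹ = [[1296, 0, -2430], [-1280, 16, 2430], [0, 0, 81]].
The requested entry is -1280.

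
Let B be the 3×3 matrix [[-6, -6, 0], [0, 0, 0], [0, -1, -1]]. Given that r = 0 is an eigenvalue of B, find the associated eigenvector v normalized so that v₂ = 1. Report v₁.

B = [[-6, -6, 0], [0, 0, 0], [0, -1, -1]].
Solving (B)v = 0 gives the eigenspace spanned by (-1, 1, -1).
With v₂ = 1, v = (-1, 1, -1), so v₁ = -1.

-1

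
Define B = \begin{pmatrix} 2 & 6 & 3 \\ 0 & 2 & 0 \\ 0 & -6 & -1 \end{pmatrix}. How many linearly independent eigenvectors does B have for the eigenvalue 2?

2

B − 2I = [[0, 6, 3], [0, 0, 0], [0, -6, -3]].
This matrix has rank 1, so its null space has dimension 3 − 1 = 2.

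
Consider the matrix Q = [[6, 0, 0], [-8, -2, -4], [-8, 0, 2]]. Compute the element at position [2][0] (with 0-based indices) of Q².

-64

Characteristic polynomial: λ^3 - 6λ^2 - 4λ + 24 = (λ - 6)(λ - 2)(λ + 2), so the eigenvalues are -2, 2, 6.
λ=6: eigenvector (1, 0, -2).
λ=-2: eigenvector (0, 1, 0).
λ=2: eigenvector (0, -1, 1).
P = [[1, 0, 0], [0, 1, -1], [-2, 0, 1]], D = diag(6, -2, 2), P⁻¹ = [[1, 0, 0], [2, 1, 1], [2, 0, 1]].
Q² = P·diag(36, 4, 4)·P⁻¹ = [[36, 0, 0], [0, 4, 0], [-64, 0, 4]].
The requested entry is -64.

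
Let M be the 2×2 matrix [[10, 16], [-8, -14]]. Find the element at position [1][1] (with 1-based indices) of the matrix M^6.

-46528

Characteristic polynomial: λ^2 + 4λ - 12 = (λ - 2)(λ + 6), so the eigenvalues are -6, 2.
λ=-6: eigenvector (1, -1).
λ=2: eigenvector (2, -1).
P = [[1, 2], [-1, -1]], D = diag(-6, 2), P⁻¹ = [[-1, -2], [1, 1]].
M⁶ = P·diag(46656, 64)·P⁻¹ = [[-46528, -93184], [46592, 93248]].
The requested entry is -46528.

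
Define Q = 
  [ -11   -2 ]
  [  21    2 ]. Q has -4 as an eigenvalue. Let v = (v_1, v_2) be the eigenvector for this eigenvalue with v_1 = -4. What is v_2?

Q + 4I = [[-7, -2], [21, 6]].
Solving (Q + 4I)v = 0 gives the eigenspace spanned by (-4, 14).
With v_1 = -4, v = (-4, 14), so v_2 = 14.

14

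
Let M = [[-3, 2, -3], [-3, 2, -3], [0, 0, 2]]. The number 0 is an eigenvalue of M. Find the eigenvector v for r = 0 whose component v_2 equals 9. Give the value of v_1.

M = [[-3, 2, -3], [-3, 2, -3], [0, 0, 2]].
Solving (M)v = 0 gives the eigenspace spanned by (6, 9, 0).
With v_2 = 9, v = (6, 9, 0), so v_1 = 6.

6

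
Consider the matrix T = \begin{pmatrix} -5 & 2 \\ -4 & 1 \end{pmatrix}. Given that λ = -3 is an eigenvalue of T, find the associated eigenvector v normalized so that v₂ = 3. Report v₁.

3

T + 3I = [[-2, 2], [-4, 4]].
Solving (T + 3I)v = 0 gives the eigenspace spanned by (3, 3).
With v₂ = 3, v = (3, 3), so v₁ = 3.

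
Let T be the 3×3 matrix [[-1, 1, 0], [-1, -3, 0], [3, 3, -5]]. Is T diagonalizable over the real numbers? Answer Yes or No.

Characteristic polynomial: p(μ) = μ^3 + 9μ^2 + 24μ + 20 = (μ + 2)^2(μ + 5).
μ = -2 has algebraic multiplicity 2; rank(T + 2I) = 2, so geometric multiplicity = 1.
Geometric multiplicity < algebraic multiplicity, so T is not diagonalizable.

No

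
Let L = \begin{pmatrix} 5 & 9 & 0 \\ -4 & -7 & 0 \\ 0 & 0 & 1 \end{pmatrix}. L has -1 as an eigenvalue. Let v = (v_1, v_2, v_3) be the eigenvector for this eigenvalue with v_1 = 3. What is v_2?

L + 1I = [[6, 9, 0], [-4, -6, 0], [0, 0, 2]].
Solving (L + 1I)v = 0 gives the eigenspace spanned by (3, -2, 0).
With v_1 = 3, v = (3, -2, 0), so v_2 = -2.

-2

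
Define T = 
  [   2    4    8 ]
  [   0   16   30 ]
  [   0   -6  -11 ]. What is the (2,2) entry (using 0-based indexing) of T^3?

Characteristic polynomial: r^3 - 7r^2 + 14r - 8 = (r - 4)(r - 2)(r - 1), so the eigenvalues are 1, 2, 4.
r=2: eigenvector (1, 0, 0).
r=4: eigenvector (2, 5, -2).
r=1: eigenvector (0, -2, 1).
P = [[1, 2, 0], [0, 5, -2], [0, -2, 1]], D = diag(2, 4, 1), P⁻¹ = [[1, -2, -4], [0, 1, 2], [0, 2, 5]].
T³ = P·diag(8, 64, 1)·P⁻¹ = [[8, 112, 224], [0, 316, 630], [0, -126, -251]].
The requested entry is -251.

-251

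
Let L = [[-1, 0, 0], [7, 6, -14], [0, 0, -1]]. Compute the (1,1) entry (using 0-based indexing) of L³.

216

Characteristic polynomial: μ^3 - 4μ^2 - 11μ - 6 = (μ - 6)(μ + 1)^2, so the eigenvalues are -1, -1, 6.
μ=-1: eigenvector (-3, -1, -2).
μ=6: eigenvector (0, 1, 0).
μ=-1: eigenvector (8, 2, 5).
P = [[-3, 0, 8], [-1, 1, 2], [-2, 0, 5]], D = diag(-1, 6, -1), P⁻¹ = [[5, 0, -8], [1, 1, -2], [2, 0, -3]].
L³ = P·diag(-1, 216, -1)·P⁻¹ = [[-1, 0, 0], [217, 216, -434], [0, 0, -1]].
The requested entry is 216.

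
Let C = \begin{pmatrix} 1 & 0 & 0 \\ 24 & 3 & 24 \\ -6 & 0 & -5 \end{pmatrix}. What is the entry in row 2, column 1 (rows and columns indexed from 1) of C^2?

-48

Characteristic polynomial: t^3 + t^2 - 17t + 15 = (t - 3)(t - 1)(t + 5), so the eigenvalues are -5, 1, 3.
t=1: eigenvector (1, 0, -1).
t=3: eigenvector (0, 1, 0).
t=-5: eigenvector (0, -3, 1).
P = [[1, 0, 0], [0, 1, -3], [-1, 0, 1]], D = diag(1, 3, -5), P⁻¹ = [[1, 0, 0], [3, 1, 3], [1, 0, 1]].
C² = P·diag(1, 9, 25)·P⁻¹ = [[1, 0, 0], [-48, 9, -48], [24, 0, 25]].
The requested entry is -48.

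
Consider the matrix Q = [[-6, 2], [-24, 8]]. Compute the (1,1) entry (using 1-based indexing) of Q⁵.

Characteristic polynomial: t^2 - 2t = t(t - 2), so the eigenvalues are 0, 2.
t=0: eigenvector (1, 3).
t=2: eigenvector (1, 4).
P = [[1, 1], [3, 4]], D = diag(0, 2), P⁻¹ = [[4, -1], [-3, 1]].
Q⁵ = P·diag(0, 32)·P⁻¹ = [[-96, 32], [-384, 128]].
The requested entry is -96.

-96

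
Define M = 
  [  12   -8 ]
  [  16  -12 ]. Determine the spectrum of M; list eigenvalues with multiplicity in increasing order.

Characteristic polynomial: p(r) = r^2 - 16 = (r - 4)(r + 4).
Roots (with multiplicity): -4, 4.

-4, 4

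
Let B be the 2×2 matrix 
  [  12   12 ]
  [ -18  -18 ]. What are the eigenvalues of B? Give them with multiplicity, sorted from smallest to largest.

-6, 0

Characteristic polynomial: p(λ) = λ^2 + 6λ = λ(λ + 6).
Roots (with multiplicity): -6, 0.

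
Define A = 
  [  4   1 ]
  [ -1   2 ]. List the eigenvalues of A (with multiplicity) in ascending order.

Characteristic polynomial: p(λ) = λ^2 - 6λ + 9 = (λ - 3)^2.
Roots (with multiplicity): 3, 3.

3, 3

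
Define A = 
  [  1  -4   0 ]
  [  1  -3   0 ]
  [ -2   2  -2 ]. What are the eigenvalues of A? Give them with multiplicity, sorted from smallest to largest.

Characteristic polynomial: p(r) = r^3 + 4r^2 + 5r + 2 = (r + 1)^2(r + 2).
Roots (with multiplicity): -2, -1, -1.

-2, -1, -1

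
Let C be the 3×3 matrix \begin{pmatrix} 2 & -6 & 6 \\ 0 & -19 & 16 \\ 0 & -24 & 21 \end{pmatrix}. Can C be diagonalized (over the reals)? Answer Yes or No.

Characteristic polynomial: p(s) = s^3 - 4s^2 - 11s + 30 = (s - 5)(s - 2)(s + 3).
All 3 eigenvalues are distinct, so C is diagonalizable.

Yes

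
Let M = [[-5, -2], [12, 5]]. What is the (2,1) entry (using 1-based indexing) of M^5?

Characteristic polynomial: r^2 - 1 = (r - 1)(r + 1), so the eigenvalues are -1, 1.
r=1: eigenvector (1, -3).
r=-1: eigenvector (1, -2).
P = [[1, 1], [-3, -2]], D = diag(1, -1), P⁻¹ = [[-2, -1], [3, 1]].
M⁵ = P·diag(1, -1)·P⁻¹ = [[-5, -2], [12, 5]].
The requested entry is 12.

12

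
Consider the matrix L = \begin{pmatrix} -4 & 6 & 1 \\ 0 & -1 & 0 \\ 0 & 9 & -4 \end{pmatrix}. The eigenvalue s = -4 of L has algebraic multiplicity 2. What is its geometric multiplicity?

L + 4I = [[0, 6, 1], [0, 3, 0], [0, 9, 0]].
This matrix has rank 2, so its null space has dimension 3 − 2 = 1.

1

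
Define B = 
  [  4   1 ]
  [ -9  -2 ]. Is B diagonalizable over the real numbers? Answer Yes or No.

Characteristic polynomial: p(s) = s^2 - 2s + 1 = (s - 1)^2.
s = 1 has algebraic multiplicity 2; rank(B − 1I) = 1, so geometric multiplicity = 1.
Geometric multiplicity < algebraic multiplicity, so B is not diagonalizable.

No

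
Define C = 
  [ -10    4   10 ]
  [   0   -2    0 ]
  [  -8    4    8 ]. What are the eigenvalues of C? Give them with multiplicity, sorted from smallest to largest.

Characteristic polynomial: p(s) = s^3 + 4s^2 + 4s = s(s + 2)^2.
Roots (with multiplicity): -2, -2, 0.

-2, -2, 0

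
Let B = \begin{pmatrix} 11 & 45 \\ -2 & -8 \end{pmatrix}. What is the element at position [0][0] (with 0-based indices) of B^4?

151

Characteristic polynomial: μ^2 - 3μ + 2 = (μ - 2)(μ - 1), so the eigenvalues are 1, 2.
μ=2: eigenvector (-5, 1).
μ=1: eigenvector (-9, 2).
P = [[-5, -9], [1, 2]], D = diag(2, 1), P⁻¹ = [[-2, -9], [1, 5]].
B⁴ = P·diag(16, 1)·P⁻¹ = [[151, 675], [-30, -134]].
The requested entry is 151.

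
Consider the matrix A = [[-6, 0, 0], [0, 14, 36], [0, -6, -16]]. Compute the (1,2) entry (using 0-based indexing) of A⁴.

-1440

Characteristic polynomial: r^3 + 8r^2 + 4r - 48 = (r - 2)(r + 4)(r + 6), so the eigenvalues are -6, -4, 2.
r=-6: eigenvector (1, 0, 0).
r=2: eigenvector (0, 3, -1).
r=-4: eigenvector (0, -2, 1).
P = [[1, 0, 0], [0, 3, -2], [0, -1, 1]], D = diag(-6, 2, -4), P⁻¹ = [[1, 0, 0], [0, 1, 2], [0, 1, 3]].
A⁴ = P·diag(1296, 16, 256)·P⁻¹ = [[1296, 0, 0], [0, -464, -1440], [0, 240, 736]].
The requested entry is -1440.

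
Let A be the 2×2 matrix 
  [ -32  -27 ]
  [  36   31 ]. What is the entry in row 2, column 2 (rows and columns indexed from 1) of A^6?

-30491

Characteristic polynomial: r^2 + r - 20 = (r - 4)(r + 5), so the eigenvalues are -5, 4.
r=4: eigenvector (-3, 4).
r=-5: eigenvector (1, -1).
P = [[-3, 1], [4, -1]], D = diag(4, -5), P⁻¹ = [[1, 1], [4, 3]].
A⁶ = P·diag(4096, 15625)·P⁻¹ = [[50212, 34587], [-46116, -30491]].
The requested entry is -30491.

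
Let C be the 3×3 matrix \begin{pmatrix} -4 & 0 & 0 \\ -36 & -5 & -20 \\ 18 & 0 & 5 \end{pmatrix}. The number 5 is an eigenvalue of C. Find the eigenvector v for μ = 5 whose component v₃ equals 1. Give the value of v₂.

-2

C − 5I = [[-9, 0, 0], [-36, -10, -20], [18, 0, 0]].
Solving (C − 5I)v = 0 gives the eigenspace spanned by (0, -2, 1).
With v₃ = 1, v = (0, -2, 1), so v₂ = -2.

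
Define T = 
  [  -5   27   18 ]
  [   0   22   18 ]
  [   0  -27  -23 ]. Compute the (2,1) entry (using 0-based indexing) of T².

27

Characteristic polynomial: λ^3 + 6λ^2 - 15λ - 100 = (λ - 4)(λ + 5)^2, so the eigenvalues are -5, -5, 4.
λ=-5: eigenvector (0, -2, 3).
λ=4: eigenvector (1, 1, -1).
λ=-5: eigenvector (1, 0, 0).
P = [[0, 1, 1], [-2, 1, 0], [3, -1, 0]], D = diag(-5, 4, -5), P⁻¹ = [[0, 1, 1], [0, 3, 2], [1, -3, -2]].
T² = P·diag(25, 16, 25)·P⁻¹ = [[25, -27, -18], [0, -2, -18], [0, 27, 43]].
The requested entry is 27.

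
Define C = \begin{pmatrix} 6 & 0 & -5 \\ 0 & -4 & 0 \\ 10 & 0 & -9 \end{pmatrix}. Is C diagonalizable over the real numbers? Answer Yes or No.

Yes

Characteristic polynomial: p(r) = r^3 + 7r^2 + 8r - 16 = (r - 1)(r + 4)^2.
r = -4 has algebraic multiplicity 2; rank(C + 4I) = 1, so geometric multiplicity = 2.
Every eigenvalue has geometric = algebraic multiplicity, so C is diagonalizable.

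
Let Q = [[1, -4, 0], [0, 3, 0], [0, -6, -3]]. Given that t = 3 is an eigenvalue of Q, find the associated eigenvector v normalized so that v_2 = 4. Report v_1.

-8

Q − 3I = [[-2, -4, 0], [0, 0, 0], [0, -6, -6]].
Solving (Q − 3I)v = 0 gives the eigenspace spanned by (-8, 4, -4).
With v_2 = 4, v = (-8, 4, -4), so v_1 = -8.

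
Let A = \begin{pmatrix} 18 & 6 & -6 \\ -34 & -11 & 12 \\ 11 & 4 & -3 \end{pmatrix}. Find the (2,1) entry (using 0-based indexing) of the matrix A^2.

10

Characteristic polynomial: r^3 - 4r^2 + 3r = r(r - 3)(r - 1), so the eigenvalues are 0, 1, 3.
r=3: eigenvector (2, -4, 1).
r=1: eigenvector (0, 1, 1).
r=0: eigenvector (-1, 2, -1).
P = [[2, 0, -1], [-4, 1, 2], [1, 1, -1]], D = diag(3, 1, 0), P⁻¹ = [[3, 1, -1], [2, 1, 0], [5, 2, -2]].
A² = P·diag(9, 1, 0)·P⁻¹ = [[54, 18, -18], [-106, -35, 36], [29, 10, -9]].
The requested entry is 10.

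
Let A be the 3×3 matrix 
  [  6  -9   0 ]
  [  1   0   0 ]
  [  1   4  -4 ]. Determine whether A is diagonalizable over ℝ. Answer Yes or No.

No

Characteristic polynomial: p(μ) = μ^3 - 2μ^2 - 15μ + 36 = (μ - 3)^2(μ + 4).
μ = 3 has algebraic multiplicity 2; rank(A − 3I) = 2, so geometric multiplicity = 1.
Geometric multiplicity < algebraic multiplicity, so A is not diagonalizable.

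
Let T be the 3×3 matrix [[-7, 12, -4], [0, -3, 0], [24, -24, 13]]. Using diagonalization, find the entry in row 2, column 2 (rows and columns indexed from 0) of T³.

Characteristic polynomial: r^3 - 3r^2 - 13r + 15 = (r - 5)(r - 1)(r + 3), so the eigenvalues are -3, 1, 5.
r=1: eigenvector (1, 0, -2).
r=-3: eigenvector (-3, 1, 6).
r=5: eigenvector (-1, 0, 3).
P = [[1, -3, -1], [0, 1, 0], [-2, 6, 3]], D = diag(1, -3, 5), P⁻¹ = [[3, 3, 1], [0, 1, 0], [2, 0, 1]].
T³ = P·diag(1, -27, 125)·P⁻¹ = [[-247, 84, -124], [0, -27, 0], [744, -168, 373]].
The requested entry is 373.

373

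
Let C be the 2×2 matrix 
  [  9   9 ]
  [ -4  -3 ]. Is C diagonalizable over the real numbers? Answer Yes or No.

No

Characteristic polynomial: p(μ) = μ^2 - 6μ + 9 = (μ - 3)^2.
μ = 3 has algebraic multiplicity 2; rank(C − 3I) = 1, so geometric multiplicity = 1.
Geometric multiplicity < algebraic multiplicity, so C is not diagonalizable.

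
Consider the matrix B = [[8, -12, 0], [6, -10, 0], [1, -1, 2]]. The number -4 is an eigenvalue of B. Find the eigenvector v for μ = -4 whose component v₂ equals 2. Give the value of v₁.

B + 4I = [[12, -12, 0], [6, -6, 0], [1, -1, 6]].
Solving (B + 4I)v = 0 gives the eigenspace spanned by (2, 2, 0).
With v₂ = 2, v = (2, 2, 0), so v₁ = 2.

2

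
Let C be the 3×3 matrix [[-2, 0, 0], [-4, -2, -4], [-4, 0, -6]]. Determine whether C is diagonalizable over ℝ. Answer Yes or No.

Characteristic polynomial: p(λ) = λ^3 + 10λ^2 + 28λ + 24 = (λ + 2)^2(λ + 6).
λ = -2 has algebraic multiplicity 2; rank(C + 2I) = 1, so geometric multiplicity = 2.
Every eigenvalue has geometric = algebraic multiplicity, so C is diagonalizable.

Yes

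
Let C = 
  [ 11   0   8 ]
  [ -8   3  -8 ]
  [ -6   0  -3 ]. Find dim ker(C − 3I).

C − 3I = [[8, 0, 8], [-8, 0, -8], [-6, 0, -6]].
This matrix has rank 1, so its null space has dimension 3 − 1 = 2.

2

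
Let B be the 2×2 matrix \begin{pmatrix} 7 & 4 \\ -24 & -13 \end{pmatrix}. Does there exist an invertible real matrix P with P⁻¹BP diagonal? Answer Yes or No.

Characteristic polynomial: p(t) = t^2 + 6t + 5 = (t + 1)(t + 5).
All 2 eigenvalues are distinct, so B is diagonalizable.

Yes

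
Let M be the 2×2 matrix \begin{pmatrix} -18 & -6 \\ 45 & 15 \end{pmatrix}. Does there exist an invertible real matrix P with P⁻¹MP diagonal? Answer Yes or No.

Yes

Characteristic polynomial: p(s) = s^2 + 3s = s(s + 3).
All 2 eigenvalues are distinct, so M is diagonalizable.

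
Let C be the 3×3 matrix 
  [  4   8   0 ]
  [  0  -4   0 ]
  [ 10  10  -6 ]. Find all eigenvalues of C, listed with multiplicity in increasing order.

-6, -4, 4

Characteristic polynomial: p(μ) = μ^3 + 6μ^2 - 16μ - 96 = (μ - 4)(μ + 4)(μ + 6).
Roots (with multiplicity): -6, -4, 4.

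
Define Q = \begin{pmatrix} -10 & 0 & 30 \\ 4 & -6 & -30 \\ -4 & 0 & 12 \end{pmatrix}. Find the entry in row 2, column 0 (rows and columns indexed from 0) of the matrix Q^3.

-16

Characteristic polynomial: t^3 + 4t^2 - 12t = t(t - 2)(t + 6), so the eigenvalues are -6, 0, 2.
t=2: eigenvector (5, -5, 2).
t=-6: eigenvector (0, 1, 0).
t=0: eigenvector (-3, 3, -1).
P = [[5, 0, -3], [-5, 1, 3], [2, 0, -1]], D = diag(2, -6, 0), P⁻¹ = [[-1, 0, 3], [1, 1, 0], [-2, 0, 5]].
Q³ = P·diag(8, -216, 0)·P⁻¹ = [[-40, 0, 120], [-176, -216, -120], [-16, 0, 48]].
The requested entry is -16.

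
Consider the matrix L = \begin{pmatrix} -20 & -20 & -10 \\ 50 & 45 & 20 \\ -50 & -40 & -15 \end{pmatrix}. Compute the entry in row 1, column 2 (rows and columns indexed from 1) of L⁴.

Characteristic polynomial: t^3 - 10t^2 + 25t = t(t - 5)^2, so the eigenvalues are 0, 5, 5.
t=0: eigenvector (1, -2, 2).
t=5: eigenvector (0, 1, -2).
t=5: eigenvector (-2, 5, -5).
P = [[1, 0, -2], [-2, 1, 5], [2, -2, -5]], D = diag(0, 5, 5), P⁻¹ = [[5, 4, 2], [0, -1, -1], [2, 2, 1]].
L⁴ = P·diag(0, 625, 625)·P⁻¹ = [[-2500, -2500, -1250], [6250, 5625, 2500], [-6250, -5000, -1875]].
The requested entry is -2500.

-2500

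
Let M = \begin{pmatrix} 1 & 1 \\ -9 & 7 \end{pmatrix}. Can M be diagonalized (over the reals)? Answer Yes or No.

No

Characteristic polynomial: p(t) = t^2 - 8t + 16 = (t - 4)^2.
t = 4 has algebraic multiplicity 2; rank(M − 4I) = 1, so geometric multiplicity = 1.
Geometric multiplicity < algebraic multiplicity, so M is not diagonalizable.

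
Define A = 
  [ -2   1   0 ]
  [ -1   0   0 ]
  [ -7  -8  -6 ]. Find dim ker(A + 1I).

A + 1I = [[-1, 1, 0], [-1, 1, 0], [-7, -8, -5]].
This matrix has rank 2, so its null space has dimension 3 − 2 = 1.

1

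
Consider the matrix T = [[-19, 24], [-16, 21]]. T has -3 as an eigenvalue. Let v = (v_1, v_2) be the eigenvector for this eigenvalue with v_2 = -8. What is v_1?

T + 3I = [[-16, 24], [-16, 24]].
Solving (T + 3I)v = 0 gives the eigenspace spanned by (-12, -8).
With v_2 = -8, v = (-12, -8), so v_1 = -12.

-12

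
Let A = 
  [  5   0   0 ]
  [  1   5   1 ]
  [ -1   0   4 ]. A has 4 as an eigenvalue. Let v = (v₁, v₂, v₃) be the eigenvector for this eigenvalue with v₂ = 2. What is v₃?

A − 4I = [[1, 0, 0], [1, 1, 1], [-1, 0, 0]].
Solving (A − 4I)v = 0 gives the eigenspace spanned by (0, 2, -2).
With v₂ = 2, v = (0, 2, -2), so v₃ = -2.

-2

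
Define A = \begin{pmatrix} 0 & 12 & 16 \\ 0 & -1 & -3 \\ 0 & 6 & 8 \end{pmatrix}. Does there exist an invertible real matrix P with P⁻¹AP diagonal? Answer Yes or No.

Characteristic polynomial: p(t) = t^3 - 7t^2 + 10t = t(t - 5)(t - 2).
All 3 eigenvalues are distinct, so A is diagonalizable.

Yes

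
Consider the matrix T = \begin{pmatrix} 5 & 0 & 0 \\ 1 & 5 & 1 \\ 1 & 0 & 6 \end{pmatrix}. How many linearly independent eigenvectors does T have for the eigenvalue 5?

T − 5I = [[0, 0, 0], [1, 0, 1], [1, 0, 1]].
This matrix has rank 1, so its null space has dimension 3 − 1 = 2.

2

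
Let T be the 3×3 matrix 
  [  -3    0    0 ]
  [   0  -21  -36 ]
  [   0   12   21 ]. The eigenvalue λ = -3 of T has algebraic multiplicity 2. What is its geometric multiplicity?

2

T + 3I = [[0, 0, 0], [0, -18, -36], [0, 12, 24]].
This matrix has rank 1, so its null space has dimension 3 − 1 = 2.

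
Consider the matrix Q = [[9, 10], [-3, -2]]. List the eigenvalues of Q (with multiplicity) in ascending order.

Characteristic polynomial: p(t) = t^2 - 7t + 12 = (t - 4)(t - 3).
Roots (with multiplicity): 3, 4.

3, 4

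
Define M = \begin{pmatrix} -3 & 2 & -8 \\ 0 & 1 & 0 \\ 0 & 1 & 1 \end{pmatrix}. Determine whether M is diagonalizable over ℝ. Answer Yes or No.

No

Characteristic polynomial: p(λ) = λ^3 + λ^2 - 5λ + 3 = (λ - 1)^2(λ + 3).
λ = 1 has algebraic multiplicity 2; rank(M − 1I) = 2, so geometric multiplicity = 1.
Geometric multiplicity < algebraic multiplicity, so M is not diagonalizable.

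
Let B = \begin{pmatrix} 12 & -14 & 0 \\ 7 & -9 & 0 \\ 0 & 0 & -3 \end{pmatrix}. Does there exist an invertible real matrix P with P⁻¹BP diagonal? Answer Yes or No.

Yes

Characteristic polynomial: p(t) = t^3 - 19t - 30 = (t - 5)(t + 2)(t + 3).
All 3 eigenvalues are distinct, so B is diagonalizable.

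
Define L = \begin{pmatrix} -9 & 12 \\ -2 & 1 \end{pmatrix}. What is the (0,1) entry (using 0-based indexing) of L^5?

Characteristic polynomial: t^2 + 8t + 15 = (t + 3)(t + 5), so the eigenvalues are -5, -3.
t=-3: eigenvector (-2, -1).
t=-5: eigenvector (3, 1).
P = [[-2, 3], [-1, 1]], D = diag(-3, -5), P⁻¹ = [[1, -3], [1, -2]].
L⁵ = P·diag(-243, -3125)·P⁻¹ = [[-8889, 17292], [-2882, 5521]].
The requested entry is 17292.

17292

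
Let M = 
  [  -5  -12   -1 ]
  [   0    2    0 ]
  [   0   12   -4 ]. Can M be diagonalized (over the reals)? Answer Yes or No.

Characteristic polynomial: p(r) = r^3 + 7r^2 + 2r - 40 = (r - 2)(r + 4)(r + 5).
All 3 eigenvalues are distinct, so M is diagonalizable.

Yes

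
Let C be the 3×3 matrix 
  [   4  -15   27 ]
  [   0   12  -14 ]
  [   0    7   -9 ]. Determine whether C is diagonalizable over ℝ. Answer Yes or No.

Yes

Characteristic polynomial: p(r) = r^3 - 7r^2 + 2r + 40 = (r - 5)(r - 4)(r + 2).
All 3 eigenvalues are distinct, so C is diagonalizable.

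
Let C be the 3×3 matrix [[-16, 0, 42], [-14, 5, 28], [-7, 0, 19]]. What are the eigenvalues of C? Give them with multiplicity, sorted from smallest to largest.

Characteristic polynomial: p(μ) = μ^3 - 8μ^2 + 5μ + 50 = (μ - 5)^2(μ + 2).
Roots (with multiplicity): -2, 5, 5.

-2, 5, 5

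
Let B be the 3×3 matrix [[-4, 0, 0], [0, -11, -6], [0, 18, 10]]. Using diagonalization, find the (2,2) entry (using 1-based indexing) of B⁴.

Characteristic polynomial: μ^3 + 5μ^2 + 2μ - 8 = (μ - 1)(μ + 2)(μ + 4), so the eigenvalues are -4, -2, 1.
μ=-2: eigenvector (0, 2, -3).
μ=1: eigenvector (0, 1, -2).
μ=-4: eigenvector (1, 0, 0).
P = [[0, 0, 1], [2, 1, 0], [-3, -2, 0]], D = diag(-2, 1, -4), P⁻¹ = [[0, 2, 1], [0, -3, -2], [1, 0, 0]].
B⁴ = P·diag(16, 1, 256)·P⁻¹ = [[256, 0, 0], [0, 61, 30], [0, -90, -44]].
The requested entry is 61.

61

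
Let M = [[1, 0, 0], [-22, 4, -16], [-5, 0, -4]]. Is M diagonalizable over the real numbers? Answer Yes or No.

Characteristic polynomial: p(r) = r^3 - r^2 - 16r + 16 = (r - 4)(r - 1)(r + 4).
All 3 eigenvalues are distinct, so M is diagonalizable.

Yes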